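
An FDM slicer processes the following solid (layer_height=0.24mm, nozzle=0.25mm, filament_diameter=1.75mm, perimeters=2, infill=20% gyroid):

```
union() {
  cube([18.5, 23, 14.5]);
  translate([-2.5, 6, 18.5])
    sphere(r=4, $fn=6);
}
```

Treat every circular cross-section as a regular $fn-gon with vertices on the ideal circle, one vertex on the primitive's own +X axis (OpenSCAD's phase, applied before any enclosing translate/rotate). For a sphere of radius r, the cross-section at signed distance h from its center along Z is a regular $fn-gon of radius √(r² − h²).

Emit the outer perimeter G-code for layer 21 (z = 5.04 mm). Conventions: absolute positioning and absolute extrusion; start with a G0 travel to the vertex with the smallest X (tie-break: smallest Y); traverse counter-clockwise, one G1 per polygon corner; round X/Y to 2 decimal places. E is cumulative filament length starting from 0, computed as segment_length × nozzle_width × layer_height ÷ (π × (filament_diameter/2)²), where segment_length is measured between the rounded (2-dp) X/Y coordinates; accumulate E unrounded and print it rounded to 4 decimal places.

At z = 5.04 mm: the cube (footprint 18.5×23) is included at this height; the sphere at (-2.5, 6) is absent (|z−center|=13.460 > r=4); Taking the union: only the 18.5×23 cube is present, so the union is just that shape — 1 connected region. The outline is a single polygon with 4 vertices. Extrusion per mm of travel: 0.25 × 0.24 / (π × 0.875²) = 0.024945. Accumulating E over each segment gives final E = 2.0704.

G0 X0.00 Y0.00 Z5.04
G1 X18.50 Y0.00 E0.4615
G1 X18.50 Y23.00 E1.0352
G1 X0.00 Y23.00 E1.4967
G1 X0.00 Y0.00 E2.0704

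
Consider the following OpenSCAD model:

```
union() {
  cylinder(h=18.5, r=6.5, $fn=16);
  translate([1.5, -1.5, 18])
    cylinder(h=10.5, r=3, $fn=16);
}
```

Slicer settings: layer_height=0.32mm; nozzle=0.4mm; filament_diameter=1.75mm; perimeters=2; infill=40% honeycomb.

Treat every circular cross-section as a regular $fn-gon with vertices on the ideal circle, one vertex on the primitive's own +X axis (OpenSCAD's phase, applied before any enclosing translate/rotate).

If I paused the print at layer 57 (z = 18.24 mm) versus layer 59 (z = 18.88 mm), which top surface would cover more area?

layer 57 (z = 18.24 mm)

Layer 57 (z = 18.24): the r=6.5 cylinder contributes a regular 16-gon of circumradius 6.5 (area = (16/2)·6.500²·sin(360°/16) = 129.35 mm²); the r=3 cylinder at (1.5, -1.5) gives a regular 16-gon of circumradius 3 (constant along its height) (area = (16/2)·3.000²·sin(360°/16) = 27.55 mm²); Taking the union: the r=3 cylinder at (1.5, -1.5) lies entirely inside the r=6.5 cylinder, so the union is just the r=6.5 cylinder — area = 129.35 mm². So its area = 129.35 mm². Layer 59 (z = 18.88): the cylinder is absent (z outside [0, 18.5]); the r=3 cylinder at (1.5, -1.5) gives a regular 16-gon of circumradius 3 (constant along its height) (area = (16/2)·3.000²·sin(360°/16) = 27.55 mm²); Merging all regions: only the r=3 cylinder at (1.5, -1.5) is present, so the union is just that shape — area = 27.55 mm². So its area = 27.55 mm². Layer 57 is larger (129.35 vs 27.55 mm²).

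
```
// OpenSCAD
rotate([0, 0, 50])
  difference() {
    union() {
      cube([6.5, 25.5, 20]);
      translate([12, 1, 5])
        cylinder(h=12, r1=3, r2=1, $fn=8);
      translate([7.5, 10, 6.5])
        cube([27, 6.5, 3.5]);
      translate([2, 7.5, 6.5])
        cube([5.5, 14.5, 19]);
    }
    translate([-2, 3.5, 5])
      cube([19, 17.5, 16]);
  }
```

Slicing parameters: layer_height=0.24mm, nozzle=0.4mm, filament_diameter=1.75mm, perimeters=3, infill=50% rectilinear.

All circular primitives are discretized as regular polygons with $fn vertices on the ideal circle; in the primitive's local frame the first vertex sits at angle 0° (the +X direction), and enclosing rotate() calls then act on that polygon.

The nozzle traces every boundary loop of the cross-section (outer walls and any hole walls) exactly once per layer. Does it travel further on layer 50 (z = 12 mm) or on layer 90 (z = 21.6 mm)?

Layer 50 (z = 12): the cube (footprint 6.5×25.5) is included at this height (perimeter 64.00 mm); the cone at (12, 1) (r1=3→r2=1) has section circumradius 1.833 here — a regular 8-gon (perimeter = 2·8·1.833·sin(180°/8) = 11.23 mm); the cube at (7.5, 10) does not reach this height (z outside [6.5, 10]); the cube at (2, 7.5) (footprint 5.5×14.5) is included at this height (perimeter 40.00 mm); Taking the union: the regions partially overlap (shared area 65.25 mm²), so the edge portions inside another operand are dropped and the merged outline is re-measured after clipping — boundary = 77.23 mm; the cube at (-2, 3.5) is present — its section is the full 19×17.5 rectangle (perimeter 73.00 mm); After the difference (first − rest): starting from that combined region, the 19×17.5 cube at (-2, 3.5) partially overlaps it — only the 127.25 mm² overlap (of its 332.50 mm²) is removed, clipping the outline — boundary = 55.23 mm; (rotated 50° about Z; rotation is an isometry so areas/perimeters/island counts are preserved). So its perimeter = 55.23 mm. Layer 90 (z = 21.6): the cube does not reach this height (z outside [0, 20]); the cone at (12, 1) is absent (z outside [5, 17]); the cube at (7.5, 10) does not reach this height (z outside [6.5, 10]); the 5.5×14.5 cube at (2, 7.5) contributes its full rectangle (perimeter 40.00 mm); Taking the union: only the 5.5×14.5 cube at (2, 7.5) is present, so the union is just that shape — boundary = 40.00 mm; the cube at (-2, 3.5) is absent (z outside [5, 21]); After the difference (first − rest): none of the subtracted shapes is present at this height, so that combined region is unchanged — boundary = 40.00 mm; (whole slice rotated 50° about Z — lengths, areas and connectivity unchanged). So its perimeter = 40.00 mm. Layer 50 is larger (55.23 vs 40.00 mm).

layer 50 (z = 12 mm)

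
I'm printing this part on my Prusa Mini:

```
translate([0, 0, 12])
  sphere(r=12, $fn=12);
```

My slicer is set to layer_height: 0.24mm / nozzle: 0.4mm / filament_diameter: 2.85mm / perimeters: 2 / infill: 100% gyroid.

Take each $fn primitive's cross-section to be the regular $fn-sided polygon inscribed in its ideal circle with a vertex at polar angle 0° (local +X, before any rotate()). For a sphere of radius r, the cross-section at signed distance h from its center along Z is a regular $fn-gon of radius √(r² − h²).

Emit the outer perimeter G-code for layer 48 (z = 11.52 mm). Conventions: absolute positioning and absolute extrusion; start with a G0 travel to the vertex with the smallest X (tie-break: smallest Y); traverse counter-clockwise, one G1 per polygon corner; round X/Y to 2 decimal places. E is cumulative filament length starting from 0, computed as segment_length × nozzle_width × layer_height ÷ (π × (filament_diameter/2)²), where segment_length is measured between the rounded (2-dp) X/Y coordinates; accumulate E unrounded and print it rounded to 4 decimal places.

At z = 11.52 mm: the r=12 sphere contributes a regular 12-gon of circumradius √(12²−0.48²) = 11.990. The outline is a single polygon with 12 vertices. Extrusion per mm of travel: 0.4 × 0.24 / (π × 1.425²) = 0.015048. Accumulating E over each segment gives final E = 1.1207.

G0 X-11.99 Y0.00 Z11.52
G1 X-10.38 Y-6.00 E0.0935
G1 X-6.00 Y-10.38 E0.1867
G1 X0.00 Y-11.99 E0.2802
G1 X6.00 Y-10.38 E0.3737
G1 X10.38 Y-6.00 E0.4669
G1 X11.99 Y0.00 E0.5604
G1 X10.38 Y6.00 E0.6539
G1 X6.00 Y10.38 E0.7471
G1 X0.00 Y11.99 E0.8406
G1 X-6.00 Y10.38 E0.9340
G1 X-10.38 Y6.00 E1.0272
G1 X-11.99 Y0.00 E1.1207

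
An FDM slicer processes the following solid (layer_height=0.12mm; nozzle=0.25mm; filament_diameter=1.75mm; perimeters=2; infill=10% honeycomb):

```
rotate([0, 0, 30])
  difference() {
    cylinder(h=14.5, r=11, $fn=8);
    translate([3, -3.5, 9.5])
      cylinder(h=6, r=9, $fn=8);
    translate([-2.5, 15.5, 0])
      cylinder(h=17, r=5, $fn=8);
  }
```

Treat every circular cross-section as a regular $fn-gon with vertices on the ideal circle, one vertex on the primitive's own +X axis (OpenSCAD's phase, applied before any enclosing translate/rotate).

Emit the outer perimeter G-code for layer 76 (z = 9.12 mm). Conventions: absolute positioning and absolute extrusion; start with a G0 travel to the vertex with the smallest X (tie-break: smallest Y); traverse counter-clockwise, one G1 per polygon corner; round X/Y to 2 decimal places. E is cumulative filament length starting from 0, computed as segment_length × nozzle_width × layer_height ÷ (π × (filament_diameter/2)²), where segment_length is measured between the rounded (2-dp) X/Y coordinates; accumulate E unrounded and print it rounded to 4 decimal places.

G0 X-10.63 Y2.85 Z9.12
G1 X-9.53 Y-5.50 E0.1050
G1 X-2.85 Y-10.63 E0.2101
G1 X5.50 Y-9.53 E0.3151
G1 X10.63 Y-2.85 E0.4202
G1 X9.53 Y5.50 E0.5252
G1 X2.85 Y10.63 E0.6303
G1 X-5.50 Y9.53 E0.7353
G1 X-10.63 Y2.85 E0.8404

At z = 9.12 mm: the r=11 cylinder contributes a regular 8-gon of circumradius 11; the cylinder at (3, -3.5) is absent (z outside [9.5, 15.5]); the r=5 cylinder at (-2.5, 15.5) gives a regular 8-gon of circumradius 5 (constant along its height); After the difference (first − rest): starting from the r=11 cylinder, the r=5 cylinder at (-2.5, 15.5) misses the remaining region (no effect) — 1 connected region; (whole slice rotated 30° about Z — lengths, areas and connectivity unchanged). The outline is a single polygon with 8 vertices. Extrusion per mm of travel: 0.25 × 0.12 / (π × 0.875²) = 0.012473. Accumulating E over each segment gives final E = 0.8404.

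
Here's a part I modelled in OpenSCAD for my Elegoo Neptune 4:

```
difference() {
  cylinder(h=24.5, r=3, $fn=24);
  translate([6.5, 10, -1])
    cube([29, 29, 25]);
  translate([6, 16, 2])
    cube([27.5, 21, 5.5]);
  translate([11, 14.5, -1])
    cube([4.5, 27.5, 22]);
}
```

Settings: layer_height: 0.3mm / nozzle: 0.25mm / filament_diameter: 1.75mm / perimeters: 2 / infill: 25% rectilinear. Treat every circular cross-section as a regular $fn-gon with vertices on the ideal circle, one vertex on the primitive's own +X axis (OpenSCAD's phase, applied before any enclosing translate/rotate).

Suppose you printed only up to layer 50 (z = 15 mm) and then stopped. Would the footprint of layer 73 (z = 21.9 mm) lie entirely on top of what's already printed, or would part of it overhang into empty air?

Compare the two slices. At z = 15: the r=3 cylinder gives a regular 24-gon of circumradius 3 (constant along its height) (area = (24/2)·3.000²·sin(360°/24) = 27.95 mm²); the 29×29 cube at (6.5, 10) contributes its full rectangle (area 841.00 mm²); the cube at (6, 16) does not reach this height (z outside [2, 7.5]); the cube at (11, 14.5) (footprint 4.5×27.5) is included at this height (area 123.75 mm²); Taking the first minus the rest: starting from the r=3 cylinder (27.95 mm²), the 29×29 cube at (6.5, 10) misses the remaining region (no effect); the 4.5×27.5 cube at (11, 14.5) misses the remaining region (no effect) — area = 27.95 mm². At z = 21.9: the r=3 cylinder contributes a regular 24-gon of circumradius 3 (area = (24/2)·3.000²·sin(360°/24) = 27.95 mm²); the 29×29 cube at (6.5, 10) contributes its full rectangle (area 841.00 mm²); the cube at (6, 16) does not reach this height (z outside [2, 7.5]); the cube at (11, 14.5) is not intersected at this z (z outside [-1, 21]); Subtracting the remaining from the first: starting from the r=3 cylinder (27.95 mm²), the 29×29 cube at (6.5, 10) misses the remaining region (no effect) — area = 27.95 mm². Checking containment: the cross-section at z = 21.9 is a subset of the cross-section at z = 15.

entirely on top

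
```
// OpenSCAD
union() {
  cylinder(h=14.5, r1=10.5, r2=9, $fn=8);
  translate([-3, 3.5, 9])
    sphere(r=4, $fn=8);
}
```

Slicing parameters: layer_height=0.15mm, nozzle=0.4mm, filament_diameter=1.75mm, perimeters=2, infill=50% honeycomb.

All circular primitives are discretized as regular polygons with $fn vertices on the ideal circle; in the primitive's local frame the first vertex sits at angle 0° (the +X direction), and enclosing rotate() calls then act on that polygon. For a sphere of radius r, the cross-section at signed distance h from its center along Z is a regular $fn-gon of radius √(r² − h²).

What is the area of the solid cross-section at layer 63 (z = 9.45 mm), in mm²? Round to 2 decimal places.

256.47 mm²

At z = 9.45 mm: the cone (r1=10.5→r2=9) has section circumradius 9.522 here — a regular 8-gon (area = (8/2)·9.522²·sin(360°/8) = 256.47 mm²); the r=4 sphere at (-3, 3.5) contributes a regular 8-gon of circumradius √(4²−0.45²) = 3.975 (area = (8/2)·3.975²·sin(360°/8) = 44.68 mm²); Combining (union): the r=4 sphere at (-3, 3.5) lies entirely inside the cone, so the union is just the cone — area = 256.47 mm². Overall, the cross-section is a single solid region. Net area = 256.47 mm².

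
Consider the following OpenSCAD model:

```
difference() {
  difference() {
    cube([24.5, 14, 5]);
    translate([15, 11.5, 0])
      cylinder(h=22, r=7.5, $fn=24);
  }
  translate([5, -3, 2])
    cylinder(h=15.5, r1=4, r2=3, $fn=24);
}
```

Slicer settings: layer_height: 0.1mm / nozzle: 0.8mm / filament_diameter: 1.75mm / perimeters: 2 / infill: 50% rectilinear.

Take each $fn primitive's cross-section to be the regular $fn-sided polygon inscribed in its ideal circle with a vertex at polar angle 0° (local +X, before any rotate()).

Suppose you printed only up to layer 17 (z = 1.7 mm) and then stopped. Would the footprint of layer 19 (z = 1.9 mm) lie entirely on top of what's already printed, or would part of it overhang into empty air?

Compare the two slices. At z = 1.7: the cube is present — its section is the full 24.5×14 rectangle (area 343.00 mm²); the cylinder at (15, 11.5): section is a regular 24-gon, circumradius r=7.5 (area = (24/2)·7.500²·sin(360°/24) = 174.70 mm²); After the difference (first − rest): starting from the 24.5×14 cube (343.00 mm²), the r=7.5 cylinder at (15, 11.5) partially overlaps it — only the 123.94 mm² overlap (of its 174.70 mm²) is removed, clipping the outline — area = 219.06 mm²; the cone at (5, -3) is absent (z outside [2, 17.5]); Taking the first minus the rest: none of the subtracted shapes is present at this height, so that combined region is unchanged — area = 219.06 mm². At z = 1.9: the 24.5×14 cube contributes its full rectangle (area 343.00 mm²); the r=7.5 cylinder at (15, 11.5) gives a regular 24-gon of circumradius 7.5 (constant along its height) (area = (24/2)·7.500²·sin(360°/24) = 174.70 mm²); Subtracting the remaining from the first: starting from the 24.5×14 cube (343.00 mm²), the r=7.5 cylinder at (15, 11.5) partially overlaps it — only the 123.94 mm² overlap (of its 174.70 mm²) is removed, clipping the outline — area = 219.06 mm²; the cone at (5, -3) is not intersected at this z (z outside [2, 17.5]); Taking the first minus the rest: none of the subtracted shapes is present at this height, so the result so far is unchanged — area = 219.06 mm². Checking containment: the cross-section at z = 1.9 is a subset of the cross-section at z = 1.7.

entirely on top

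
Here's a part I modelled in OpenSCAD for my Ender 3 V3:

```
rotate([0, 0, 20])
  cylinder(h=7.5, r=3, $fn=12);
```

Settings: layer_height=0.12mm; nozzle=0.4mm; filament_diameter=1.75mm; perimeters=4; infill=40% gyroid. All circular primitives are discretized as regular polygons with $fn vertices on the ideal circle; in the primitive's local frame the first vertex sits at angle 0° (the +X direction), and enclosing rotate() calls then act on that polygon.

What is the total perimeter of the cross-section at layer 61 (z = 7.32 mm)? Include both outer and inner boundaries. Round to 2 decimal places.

At z = 7.32 mm: the r=3 cylinder contributes a regular 12-gon of circumradius 3 (perimeter = 2·12·3.000·sin(180°/12) = 18.63 mm); (whole slice rotated 20° about Z — lengths, areas and connectivity unchanged). Overall, the cross-section is a single solid region. Total boundary length (outer) = 18.63 mm.

18.63 mm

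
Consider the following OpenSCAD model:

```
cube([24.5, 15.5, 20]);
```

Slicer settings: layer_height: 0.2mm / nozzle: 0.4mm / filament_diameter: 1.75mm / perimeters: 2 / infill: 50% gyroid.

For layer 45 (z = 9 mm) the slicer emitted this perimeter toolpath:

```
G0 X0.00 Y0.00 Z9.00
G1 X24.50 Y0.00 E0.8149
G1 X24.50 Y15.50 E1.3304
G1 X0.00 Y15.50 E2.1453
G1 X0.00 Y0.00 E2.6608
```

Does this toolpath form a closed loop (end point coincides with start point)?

Start point (G0): (0.00, 0.00). End point (last G1): the path returns to the start — closed.

yes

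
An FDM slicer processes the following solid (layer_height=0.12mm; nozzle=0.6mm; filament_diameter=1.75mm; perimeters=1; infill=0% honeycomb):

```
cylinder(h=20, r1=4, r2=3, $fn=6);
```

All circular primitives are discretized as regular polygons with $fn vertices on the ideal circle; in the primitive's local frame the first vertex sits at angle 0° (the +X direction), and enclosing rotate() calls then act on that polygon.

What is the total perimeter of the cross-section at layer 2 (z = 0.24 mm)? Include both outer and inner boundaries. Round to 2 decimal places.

23.93 mm

At z = 0.24 mm: the cone (r1=4→r2=3) has section circumradius 3.988 here — a regular 6-gon (perimeter = 2·6·3.988·sin(180°/6) = 23.93 mm). Overall, the cross-section is a single solid region. Total boundary length (outer) = 23.93 mm.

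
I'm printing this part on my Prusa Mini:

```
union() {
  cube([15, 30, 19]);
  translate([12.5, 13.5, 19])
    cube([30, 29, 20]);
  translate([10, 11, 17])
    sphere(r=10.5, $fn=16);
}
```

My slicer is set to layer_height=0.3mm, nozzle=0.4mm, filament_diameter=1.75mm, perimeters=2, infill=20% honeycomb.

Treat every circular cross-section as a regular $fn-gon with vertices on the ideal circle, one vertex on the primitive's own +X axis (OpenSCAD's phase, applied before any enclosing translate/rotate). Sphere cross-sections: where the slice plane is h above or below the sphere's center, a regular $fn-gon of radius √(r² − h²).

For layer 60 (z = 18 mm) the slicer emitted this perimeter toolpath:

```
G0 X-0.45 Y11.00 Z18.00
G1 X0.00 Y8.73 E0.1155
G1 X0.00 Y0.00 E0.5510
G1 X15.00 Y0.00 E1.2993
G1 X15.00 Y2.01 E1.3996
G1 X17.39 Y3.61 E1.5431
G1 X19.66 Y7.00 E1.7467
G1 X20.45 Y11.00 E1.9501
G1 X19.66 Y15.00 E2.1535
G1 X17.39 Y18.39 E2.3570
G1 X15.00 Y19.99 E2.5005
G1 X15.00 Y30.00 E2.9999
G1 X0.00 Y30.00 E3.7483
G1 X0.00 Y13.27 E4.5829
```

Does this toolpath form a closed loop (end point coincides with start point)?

no

Start point (G0): (-0.45, 11.00). End point (last G1): the path does not return to the start — open.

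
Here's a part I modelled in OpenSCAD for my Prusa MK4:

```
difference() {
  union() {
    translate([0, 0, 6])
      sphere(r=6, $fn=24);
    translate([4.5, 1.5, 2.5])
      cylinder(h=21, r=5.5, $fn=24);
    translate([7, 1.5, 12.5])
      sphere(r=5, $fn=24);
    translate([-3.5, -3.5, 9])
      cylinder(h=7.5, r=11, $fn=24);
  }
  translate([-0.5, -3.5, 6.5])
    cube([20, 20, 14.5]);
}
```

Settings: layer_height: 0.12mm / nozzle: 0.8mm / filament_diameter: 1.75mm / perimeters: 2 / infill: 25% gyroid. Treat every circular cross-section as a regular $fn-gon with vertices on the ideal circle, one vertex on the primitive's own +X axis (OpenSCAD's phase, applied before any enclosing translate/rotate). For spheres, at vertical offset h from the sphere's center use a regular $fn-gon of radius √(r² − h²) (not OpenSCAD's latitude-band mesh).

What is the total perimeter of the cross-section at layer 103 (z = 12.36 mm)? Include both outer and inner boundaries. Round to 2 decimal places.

73.29 mm

At z = 12.36 mm: the sphere is not intersected at this z (|z−center|=6.360 > r=6); the r=5.5 cylinder at (4.5, 1.5) contributes a regular 24-gon of circumradius 5.5 (perimeter = 2·24·5.500·sin(180°/24) = 34.46 mm); the sphere at (7, 1.5): section is a regular 24-gon, circumradius = √(r²−h²) = √(5²−0.14²) = 4.998 (perimeter = 2·24·4.998·sin(180°/24) = 31.31 mm); the r=11 cylinder at (-3.5, -3.5) contributes a regular 24-gon of circumradius 11 (perimeter = 2·24·11.000·sin(180°/24) = 68.92 mm); Combining (union): the regions partially overlap (shared area 117.73 mm²), so the edge portions inside another operand are dropped and the merged outline is re-measured after clipping — boundary = 77.86 mm; the cube at (-0.5, -3.5) (footprint 20×20) is included at this height (perimeter 80.00 mm); Subtracting the remaining from the first: starting from the result so far, the 20×20 cube at (-0.5, -3.5) partially overlaps it — only the 115.35 mm² overlap (of its 400.00 mm²) is removed, clipping the outline — boundary = 73.29 mm. Overall, the cross-section is a single solid region. Total boundary length (outer) = 73.29 mm.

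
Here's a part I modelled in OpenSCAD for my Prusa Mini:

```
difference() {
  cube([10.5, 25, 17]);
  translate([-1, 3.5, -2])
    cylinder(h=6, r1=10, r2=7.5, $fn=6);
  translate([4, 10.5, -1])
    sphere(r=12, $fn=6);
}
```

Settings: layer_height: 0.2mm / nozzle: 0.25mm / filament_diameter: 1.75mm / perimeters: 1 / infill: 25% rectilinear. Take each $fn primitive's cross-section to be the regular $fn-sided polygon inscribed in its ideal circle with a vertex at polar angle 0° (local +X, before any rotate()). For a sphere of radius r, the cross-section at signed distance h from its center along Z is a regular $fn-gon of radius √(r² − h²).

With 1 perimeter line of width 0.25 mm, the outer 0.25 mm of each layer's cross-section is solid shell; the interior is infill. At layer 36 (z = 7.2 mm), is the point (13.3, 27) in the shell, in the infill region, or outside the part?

outside

At z = 7.2 mm: the cube (footprint 10.5×25) is included at this height; the cone at (-1, 3.5) is absent (z outside [-2, 4]); the sphere at (4, 10.5): section is a regular 6-gon, circumradius = √(r²−h²) = √(12²−8.2²) = 8.761; Taking the first minus the rest: starting from the 10.5×25 cube, the r=12 sphere at (4, 10.5) partially overlaps it — only the 151.56 mm² overlap (of its 199.43 mm²) is removed, clipping the outline — 2 connected regions. Overall, the cross-section has 2 separate islands. The nearest boundary edge runs (10.50, 25.00)→(10.50, 14.42); distance from the point to it = 3.44 mm. The point is not inside any of the regions above, so it lies outside the cross-section (3.44 mm from the nearest boundary).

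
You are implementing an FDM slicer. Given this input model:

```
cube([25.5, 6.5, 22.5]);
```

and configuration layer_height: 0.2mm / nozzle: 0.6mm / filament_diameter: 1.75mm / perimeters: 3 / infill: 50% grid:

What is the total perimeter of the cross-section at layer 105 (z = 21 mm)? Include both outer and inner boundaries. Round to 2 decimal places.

64.00 mm

At z = 21 mm: the cube is present — its section is the full 25.5×6.5 rectangle (perimeter 64.00 mm). Overall, the cross-section is a single solid region. Total boundary length (outer) = 64.00 mm.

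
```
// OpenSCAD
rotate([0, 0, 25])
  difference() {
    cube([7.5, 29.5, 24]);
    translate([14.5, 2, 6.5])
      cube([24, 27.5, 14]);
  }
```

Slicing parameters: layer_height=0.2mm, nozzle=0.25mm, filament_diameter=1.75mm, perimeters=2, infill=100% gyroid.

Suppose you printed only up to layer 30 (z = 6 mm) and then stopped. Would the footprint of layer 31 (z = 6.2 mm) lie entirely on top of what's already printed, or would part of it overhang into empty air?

entirely on top

Compare the two slices. At z = 6: the cube is present — its section is the full 7.5×29.5 rectangle (area 221.25 mm²); the cube at (14.5, 2) does not reach this height (z outside [6.5, 20.5]); After the difference (first − rest): none of the subtracted shapes is present at this height, so the 7.5×29.5 cube is unchanged — area = 221.25 mm²; (rotated 25° about Z; rotation is an isometry so areas/perimeters/island counts are preserved). At z = 6.2: the 7.5×29.5 cube contributes its full rectangle (area 221.25 mm²); the cube at (14.5, 2) does not reach this height (z outside [6.5, 20.5]); After the difference (first − rest): none of the subtracted shapes is present at this height, so the 7.5×29.5 cube is unchanged — area = 221.25 mm²; (rotated 25° about Z; rotation is an isometry so areas/perimeters/island counts are preserved). Checking containment: the cross-section at z = 6.2 is a subset of the cross-section at z = 6.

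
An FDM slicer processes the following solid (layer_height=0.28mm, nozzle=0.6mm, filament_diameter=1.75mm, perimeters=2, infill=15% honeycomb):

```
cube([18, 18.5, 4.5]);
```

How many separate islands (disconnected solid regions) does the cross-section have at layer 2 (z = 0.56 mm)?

1

At z = 0.56 mm: the 18×18.5 cube contributes its full rectangle. Overall, the cross-section is a single solid region. Island count = 1.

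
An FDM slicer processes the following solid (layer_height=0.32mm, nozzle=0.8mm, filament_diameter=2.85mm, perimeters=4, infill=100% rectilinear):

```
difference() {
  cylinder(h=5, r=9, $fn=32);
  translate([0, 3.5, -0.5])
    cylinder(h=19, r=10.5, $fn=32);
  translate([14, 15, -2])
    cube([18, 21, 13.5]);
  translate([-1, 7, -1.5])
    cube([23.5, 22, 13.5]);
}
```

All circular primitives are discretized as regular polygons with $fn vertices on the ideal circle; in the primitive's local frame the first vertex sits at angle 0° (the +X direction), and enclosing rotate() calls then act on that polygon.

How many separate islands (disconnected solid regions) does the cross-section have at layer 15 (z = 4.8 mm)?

At z = 4.8 mm: the r=9 cylinder contributes a regular 32-gon of circumradius 9; the cylinder at (0, 3.5): section is a regular 32-gon, circumradius r=10.5; the 18×21 cube at (14, 15) contributes its full rectangle; the cube at (-1, 7) (footprint 23.5×22) is included at this height; After the difference (first − rest): starting from the r=9 cylinder, the r=10.5 cylinder at (0, 3.5) partially overlaps it — only the 224.42 mm² overlap (of its 344.14 mm²) is removed, clipping the outline; the 18×21 cube at (14, 15) misses the remaining region (no effect); the 23.5×22 cube at (-1, 7) misses the remaining region (no effect) — 1 connected region. Overall, the cross-section is a single solid region. Island count = 1.

1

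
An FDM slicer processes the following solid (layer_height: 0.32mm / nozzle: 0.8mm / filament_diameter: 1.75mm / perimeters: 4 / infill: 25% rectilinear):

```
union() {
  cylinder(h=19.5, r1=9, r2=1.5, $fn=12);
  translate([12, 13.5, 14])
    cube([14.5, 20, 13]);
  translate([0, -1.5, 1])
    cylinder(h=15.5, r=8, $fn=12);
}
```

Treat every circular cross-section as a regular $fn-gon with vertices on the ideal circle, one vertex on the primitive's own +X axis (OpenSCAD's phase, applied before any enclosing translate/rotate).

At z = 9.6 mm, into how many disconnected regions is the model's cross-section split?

At z = 9.6 mm: the cone contributes a regular 12-gon of circumradius 5.308 (interpolated between r1=9 and r2=1.5 at t=0.492); the cube at (12, 13.5) does not reach this height (z outside [14, 27]); the cylinder at (0, -1.5): section is a regular 12-gon, circumradius r=8; Combining (union): the cone lies entirely inside the r=8 cylinder at (0, -1.5), so the union is just the r=8 cylinder at (0, -1.5) — 1 connected region. The result has 1 disconnected region.

1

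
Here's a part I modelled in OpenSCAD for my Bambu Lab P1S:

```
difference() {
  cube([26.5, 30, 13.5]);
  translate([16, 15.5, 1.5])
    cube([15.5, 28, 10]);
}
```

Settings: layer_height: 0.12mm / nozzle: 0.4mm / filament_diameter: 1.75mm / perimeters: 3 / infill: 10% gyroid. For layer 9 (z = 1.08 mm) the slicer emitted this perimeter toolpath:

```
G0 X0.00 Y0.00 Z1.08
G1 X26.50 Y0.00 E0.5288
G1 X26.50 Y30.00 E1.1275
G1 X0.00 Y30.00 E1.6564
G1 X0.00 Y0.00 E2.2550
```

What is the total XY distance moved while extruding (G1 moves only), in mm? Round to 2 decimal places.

Sum the Euclidean lengths of each G1 segment: total = 113.00 mm.

113.00 mm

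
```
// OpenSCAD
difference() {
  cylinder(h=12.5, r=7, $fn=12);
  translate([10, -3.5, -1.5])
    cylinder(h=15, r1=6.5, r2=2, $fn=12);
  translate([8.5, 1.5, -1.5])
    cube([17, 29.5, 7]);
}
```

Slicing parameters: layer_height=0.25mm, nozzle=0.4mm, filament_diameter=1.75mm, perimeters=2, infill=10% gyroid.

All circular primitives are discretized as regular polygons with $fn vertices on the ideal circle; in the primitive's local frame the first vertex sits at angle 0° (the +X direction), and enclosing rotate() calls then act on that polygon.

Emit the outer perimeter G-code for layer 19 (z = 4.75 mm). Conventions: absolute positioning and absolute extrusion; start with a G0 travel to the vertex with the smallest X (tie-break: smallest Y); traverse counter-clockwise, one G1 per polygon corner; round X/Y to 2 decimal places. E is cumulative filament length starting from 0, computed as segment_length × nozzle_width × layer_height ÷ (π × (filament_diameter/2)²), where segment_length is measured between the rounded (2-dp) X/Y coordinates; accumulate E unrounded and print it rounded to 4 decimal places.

At z = 4.75 mm: the r=7 cylinder contributes a regular 12-gon of circumradius 7; the cone at (10, -3.5): at t=0.417 of its height the radius interpolates to r₁+(r₂−r₁)t = 4.625, giving a regular 12-gon of that circumradius; the 17×29.5 cube at (8.5, 1.5) contributes its full rectangle; Taking the first minus the rest: starting from the r=7 cylinder, the cone at (10, -3.5) partially overlaps it — only the 2.10 mm² overlap (of its 64.17 mm²) is removed, clipping the outline; the 17×29.5 cube at (8.5, 1.5) misses the remaining region (no effect) — 1 connected region. The outline is a single polygon with 15 vertices. Extrusion per mm of travel: 0.4 × 0.25 / (π × 0.875²) = 0.041575. Accumulating E over each segment gives final E = 1.8136.

G0 X-7.00 Y0.00 Z4.75
G1 X-6.06 Y-3.50 E0.1507
G1 X-3.50 Y-6.06 E0.3012
G1 X0.00 Y-7.00 E0.4519
G1 X3.50 Y-6.06 E0.6025
G1 X5.52 Y-4.04 E0.7213
G1 X5.38 Y-3.50 E0.7445
G1 X5.99 Y-1.19 E0.8438
G1 X6.93 Y-0.25 E0.8991
G1 X7.00 Y0.00 E0.9099
G1 X6.06 Y3.50 E1.0606
G1 X3.50 Y6.06 E1.2111
G1 X0.00 Y7.00 E1.3617
G1 X-3.50 Y6.06 E1.5124
G1 X-6.06 Y3.50 E1.6629
G1 X-7.00 Y0.00 E1.8136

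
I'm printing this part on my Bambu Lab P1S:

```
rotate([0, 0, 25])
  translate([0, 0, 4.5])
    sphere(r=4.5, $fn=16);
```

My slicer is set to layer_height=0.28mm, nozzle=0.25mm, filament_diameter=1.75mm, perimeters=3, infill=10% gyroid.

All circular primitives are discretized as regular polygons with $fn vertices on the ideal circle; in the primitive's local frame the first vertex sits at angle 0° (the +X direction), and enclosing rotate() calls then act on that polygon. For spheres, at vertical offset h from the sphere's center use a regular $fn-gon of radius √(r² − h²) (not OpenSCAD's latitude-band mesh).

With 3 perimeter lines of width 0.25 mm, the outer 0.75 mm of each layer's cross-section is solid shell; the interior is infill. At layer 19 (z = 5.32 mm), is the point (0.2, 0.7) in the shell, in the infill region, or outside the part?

At z = 5.32 mm: the r=4.5 sphere slices to a regular 16-gon of circumradius 4.425 (√(r²−h²) with h=0.82 from center); (whole slice rotated 25° about Z — lengths, areas and connectivity unchanged). Overall, the cross-section is a single solid region. Undo the 25° rotation: the query point maps to (0.477, 0.550) in the un-rotated model frame. The nearest boundary edge runs (3.13, 3.13)→(1.69, 4.09); distance from the point to it = 3.62 mm. The point is inside the cross-section and 3.62 mm from the nearest boundary — more than the 0.75 mm shell width (3 × 0.25), so it's in the infill interior.

infill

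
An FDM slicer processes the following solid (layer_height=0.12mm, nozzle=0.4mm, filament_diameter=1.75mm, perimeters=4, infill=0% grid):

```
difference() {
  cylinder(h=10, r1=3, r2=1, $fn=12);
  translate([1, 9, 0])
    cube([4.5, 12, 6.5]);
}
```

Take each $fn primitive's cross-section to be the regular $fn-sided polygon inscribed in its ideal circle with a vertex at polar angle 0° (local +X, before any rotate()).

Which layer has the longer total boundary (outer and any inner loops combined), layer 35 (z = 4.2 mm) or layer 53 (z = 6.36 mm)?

Layer 35 (z = 4.2): the cone: at t=0.420 of its height the radius interpolates to r₁+(r₂−r₁)t = 2.160, giving a regular 12-gon of that circumradius (perimeter = 2·12·2.160·sin(180°/12) = 13.42 mm); the cube at (1, 9) is present — its section is the full 4.5×12 rectangle (perimeter 33.00 mm); After the difference (first − rest): starting from the cone, the 4.5×12 cube at (1, 9) misses the remaining region (no effect) — boundary = 13.42 mm. So its perimeter = 13.42 mm. Layer 53 (z = 6.36): the cone contributes a regular 12-gon of circumradius 1.728 (interpolated between r1=3 and r2=1 at t=0.636) (perimeter = 2·12·1.728·sin(180°/12) = 10.73 mm); the cube at (1, 9) (footprint 4.5×12) is included at this height (perimeter 33.00 mm); Subtracting the remaining from the first: starting from the cone, the 4.5×12 cube at (1, 9) misses the remaining region (no effect) — boundary = 10.73 mm. So its perimeter = 10.73 mm. Layer 35 is larger (13.42 vs 10.73 mm).

layer 35 (z = 4.2 mm)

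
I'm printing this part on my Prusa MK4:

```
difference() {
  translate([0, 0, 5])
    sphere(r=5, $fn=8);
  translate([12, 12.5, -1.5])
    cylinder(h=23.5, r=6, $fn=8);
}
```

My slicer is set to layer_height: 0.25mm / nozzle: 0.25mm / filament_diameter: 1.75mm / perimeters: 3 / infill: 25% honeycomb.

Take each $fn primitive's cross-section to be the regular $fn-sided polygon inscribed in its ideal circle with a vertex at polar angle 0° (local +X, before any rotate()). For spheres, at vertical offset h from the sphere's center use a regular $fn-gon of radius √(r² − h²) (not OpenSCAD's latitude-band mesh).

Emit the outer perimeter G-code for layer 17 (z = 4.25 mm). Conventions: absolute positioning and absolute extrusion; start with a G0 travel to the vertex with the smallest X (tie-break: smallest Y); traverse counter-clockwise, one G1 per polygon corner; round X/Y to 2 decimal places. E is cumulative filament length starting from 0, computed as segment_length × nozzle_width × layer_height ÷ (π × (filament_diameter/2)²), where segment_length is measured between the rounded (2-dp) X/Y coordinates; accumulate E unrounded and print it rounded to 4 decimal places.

G0 X-4.94 Y0.00 Z4.25
G1 X-3.50 Y-3.50 E0.0983
G1 X0.00 Y-4.94 E0.1967
G1 X3.50 Y-3.50 E0.2950
G1 X4.94 Y0.00 E0.3934
G1 X3.50 Y3.50 E0.4917
G1 X0.00 Y4.94 E0.5901
G1 X-3.50 Y3.50 E0.6884
G1 X-4.94 Y0.00 E0.7867

At z = 4.25 mm: the r=5 sphere slices to a regular 8-gon of circumradius 4.943 (√(r²−h²) with h=0.75 from center); the r=6 cylinder at (12, 12.5) contributes a regular 8-gon of circumradius 6; Subtracting the remaining from the first: starting from the r=5 sphere, the r=6 cylinder at (12, 12.5) misses the remaining region (no effect) — 1 connected region. The outline is a single polygon with 8 vertices. Extrusion per mm of travel: 0.25 × 0.25 / (π × 0.875²) = 0.025984. Accumulating E over each segment gives final E = 0.7867.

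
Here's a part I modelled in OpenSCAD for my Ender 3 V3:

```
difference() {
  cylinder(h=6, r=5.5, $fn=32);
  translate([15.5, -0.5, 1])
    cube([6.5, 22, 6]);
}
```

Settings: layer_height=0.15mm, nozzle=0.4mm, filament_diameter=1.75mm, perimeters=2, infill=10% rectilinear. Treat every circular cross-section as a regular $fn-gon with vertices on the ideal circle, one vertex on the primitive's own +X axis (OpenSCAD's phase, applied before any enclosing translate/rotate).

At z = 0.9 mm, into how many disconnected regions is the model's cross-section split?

1

At z = 0.9 mm: the r=5.5 cylinder gives a regular 32-gon of circumradius 5.5 (constant along its height); the cube at (15.5, -0.5) does not reach this height (z outside [1, 7]); Taking the first minus the rest: none of the subtracted shapes is present at this height, so the r=5.5 cylinder is unchanged — 1 connected region. The result has 1 disconnected region.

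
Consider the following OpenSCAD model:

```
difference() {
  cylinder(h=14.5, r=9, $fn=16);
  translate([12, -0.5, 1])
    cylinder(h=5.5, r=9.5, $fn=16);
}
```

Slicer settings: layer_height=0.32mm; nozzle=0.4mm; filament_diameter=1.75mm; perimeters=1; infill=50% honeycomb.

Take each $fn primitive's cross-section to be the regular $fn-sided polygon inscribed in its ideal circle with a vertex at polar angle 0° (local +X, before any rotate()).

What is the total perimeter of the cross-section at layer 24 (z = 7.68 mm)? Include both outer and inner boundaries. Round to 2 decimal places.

At z = 7.68 mm: the r=9 cylinder gives a regular 16-gon of circumradius 9 (constant along its height) (perimeter = 2·16·9.000·sin(180°/16) = 56.19 mm); the cylinder at (12, -0.5) does not reach this height (z outside [1, 6.5]); After the difference (first − rest): none of the subtracted shapes is present at this height, so the r=9 cylinder is unchanged — boundary = 56.19 mm. Overall, the cross-section is a single solid region. Total boundary length (outer) = 56.19 mm.

56.19 mm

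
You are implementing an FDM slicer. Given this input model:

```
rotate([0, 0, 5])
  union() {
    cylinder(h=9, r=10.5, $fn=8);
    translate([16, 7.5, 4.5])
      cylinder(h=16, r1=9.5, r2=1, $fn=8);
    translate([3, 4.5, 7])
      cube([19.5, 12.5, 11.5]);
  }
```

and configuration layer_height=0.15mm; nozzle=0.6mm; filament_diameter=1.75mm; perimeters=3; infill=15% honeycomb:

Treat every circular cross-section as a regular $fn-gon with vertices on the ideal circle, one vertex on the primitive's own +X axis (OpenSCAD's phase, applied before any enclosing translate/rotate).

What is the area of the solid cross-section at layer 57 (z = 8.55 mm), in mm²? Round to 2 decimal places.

At z = 8.55 mm: the r=10.5 cylinder contributes a regular 8-gon of circumradius 10.5 (area = (8/2)·10.500²·sin(360°/8) = 311.83 mm²); the cone at (16, 7.5) (r1=9.5→r2=1) has section circumradius 7.348 here — a regular 8-gon (area = (8/2)·7.348²·sin(360°/8) = 152.73 mm²); the cube at (3, 4.5) is present — its section is the full 19.5×12.5 rectangle (area 243.75 mm²); Combining (union): the regions partially overlap — summed areas 708.32 mm² minus the doubly-counted overlap 133.76 mm² gives 574.56 mm² — area = 574.56 mm²; (whole slice rotated 5° about Z — lengths, areas and connectivity unchanged). Overall, the cross-section is a single solid region. Net area = 574.56 mm².

574.56 mm²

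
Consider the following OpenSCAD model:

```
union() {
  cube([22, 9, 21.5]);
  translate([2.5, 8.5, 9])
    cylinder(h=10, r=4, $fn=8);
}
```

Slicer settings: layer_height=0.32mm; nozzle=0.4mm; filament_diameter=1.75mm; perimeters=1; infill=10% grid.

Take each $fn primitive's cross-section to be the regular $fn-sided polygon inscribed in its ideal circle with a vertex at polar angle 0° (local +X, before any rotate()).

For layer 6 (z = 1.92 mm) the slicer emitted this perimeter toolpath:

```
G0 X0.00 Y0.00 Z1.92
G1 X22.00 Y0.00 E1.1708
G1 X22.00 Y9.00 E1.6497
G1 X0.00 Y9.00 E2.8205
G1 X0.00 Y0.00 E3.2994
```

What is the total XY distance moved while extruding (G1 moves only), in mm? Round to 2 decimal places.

Sum the Euclidean lengths of each G1 segment: total = 62.00 mm.

62.00 mm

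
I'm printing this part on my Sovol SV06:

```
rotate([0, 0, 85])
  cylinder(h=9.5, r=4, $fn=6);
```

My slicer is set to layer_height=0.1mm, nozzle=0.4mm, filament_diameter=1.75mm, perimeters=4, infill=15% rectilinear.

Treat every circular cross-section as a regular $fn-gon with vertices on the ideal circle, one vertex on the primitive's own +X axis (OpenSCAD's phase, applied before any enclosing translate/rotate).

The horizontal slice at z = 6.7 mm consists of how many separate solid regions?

At z = 6.7 mm: the r=4 cylinder gives a regular 6-gon of circumradius 4 (constant along its height); (whole slice rotated 85° about Z — lengths, areas and connectivity unchanged). The result has 1 disconnected region.

1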